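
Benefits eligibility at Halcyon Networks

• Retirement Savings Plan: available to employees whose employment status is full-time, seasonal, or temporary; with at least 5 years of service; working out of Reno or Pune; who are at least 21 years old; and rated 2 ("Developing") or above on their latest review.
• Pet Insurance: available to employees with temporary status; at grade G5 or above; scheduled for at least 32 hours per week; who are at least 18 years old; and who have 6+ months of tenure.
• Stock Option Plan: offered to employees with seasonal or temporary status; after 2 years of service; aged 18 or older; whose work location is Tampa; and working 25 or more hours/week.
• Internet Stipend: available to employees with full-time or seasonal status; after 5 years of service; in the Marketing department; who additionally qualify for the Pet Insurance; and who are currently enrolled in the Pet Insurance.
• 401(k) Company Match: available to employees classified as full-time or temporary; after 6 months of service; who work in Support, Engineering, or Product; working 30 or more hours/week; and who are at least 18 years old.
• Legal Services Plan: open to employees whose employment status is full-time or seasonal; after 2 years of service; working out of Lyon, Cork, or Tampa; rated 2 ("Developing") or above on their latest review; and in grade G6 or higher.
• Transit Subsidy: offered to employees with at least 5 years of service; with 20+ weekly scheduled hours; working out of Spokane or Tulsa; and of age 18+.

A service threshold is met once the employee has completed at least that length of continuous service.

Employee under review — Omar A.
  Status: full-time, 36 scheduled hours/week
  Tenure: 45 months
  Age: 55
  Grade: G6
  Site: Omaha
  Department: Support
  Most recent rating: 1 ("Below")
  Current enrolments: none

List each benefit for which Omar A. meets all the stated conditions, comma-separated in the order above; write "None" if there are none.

401(k) Company Match

Retirement Savings Plan — status full-time ✓; service 45 months < 5 years (≈1825 days) ✗ → not eligible.
Pet Insurance — status full-time ✗ (requires temporary) → not eligible.
Stock Option Plan — status full-time ✗ (requires seasonal or temporary) → not eligible.
Internet Stipend — status full-time ✓; service 45 months < 5 years (≈1825 days) ✗ → not eligible.
401(k) Company Match — status full-time ✓; service 45 months ≥ 6 months ✓; dept Support ✓; 36 hrs/wk ≥ 30 ✓; age 55 ≥ 18 ✓ → eligible.
Legal Services Plan — status full-time ✓; service 45 months ≥ 2 years (≈730 days) ✓; site Omaha ✗ (not Lyon, Cork, or Tampa) → not eligible.
Transit Subsidy — service 45 months < 5 years (≈1825 days) ✗ → not eligible.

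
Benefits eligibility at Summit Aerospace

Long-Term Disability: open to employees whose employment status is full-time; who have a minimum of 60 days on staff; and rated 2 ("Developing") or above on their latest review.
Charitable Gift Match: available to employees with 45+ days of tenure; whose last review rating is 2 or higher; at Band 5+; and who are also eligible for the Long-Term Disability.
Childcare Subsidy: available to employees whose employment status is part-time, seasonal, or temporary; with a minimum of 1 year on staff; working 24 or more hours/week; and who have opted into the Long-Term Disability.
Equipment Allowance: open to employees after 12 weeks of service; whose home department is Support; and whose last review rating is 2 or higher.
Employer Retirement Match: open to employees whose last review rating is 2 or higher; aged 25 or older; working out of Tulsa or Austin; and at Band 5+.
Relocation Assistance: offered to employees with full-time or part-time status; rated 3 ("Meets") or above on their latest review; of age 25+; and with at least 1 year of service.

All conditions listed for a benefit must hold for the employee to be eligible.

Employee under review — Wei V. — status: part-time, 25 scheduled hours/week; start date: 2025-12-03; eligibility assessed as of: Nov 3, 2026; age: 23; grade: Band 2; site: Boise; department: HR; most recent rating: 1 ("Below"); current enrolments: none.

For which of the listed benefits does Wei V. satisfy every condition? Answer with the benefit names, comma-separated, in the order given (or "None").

Service from 2025-12-03 to Nov 3, 2026: 335 days.
Long-Term Disability — status part-time ✗ (requires full-time) → not eligible.
Charitable Gift Match — service 335 days ≥ 45 days ✓; rating 1 < 2 ✗ → not eligible.
Childcare Subsidy — status part-time ✓; service 335 days < 1 year (≈365 days) ✗ → not eligible.
Equipment Allowance — service 335 days ≥ 12 weeks (≈84 days) ✓; dept HR ✗ → not eligible.
Employer Retirement Match — rating 1 < 2 ✗ → not eligible.
Relocation Assistance — status part-time ✓; rating 1 < 3 ✗ → not eligible.

None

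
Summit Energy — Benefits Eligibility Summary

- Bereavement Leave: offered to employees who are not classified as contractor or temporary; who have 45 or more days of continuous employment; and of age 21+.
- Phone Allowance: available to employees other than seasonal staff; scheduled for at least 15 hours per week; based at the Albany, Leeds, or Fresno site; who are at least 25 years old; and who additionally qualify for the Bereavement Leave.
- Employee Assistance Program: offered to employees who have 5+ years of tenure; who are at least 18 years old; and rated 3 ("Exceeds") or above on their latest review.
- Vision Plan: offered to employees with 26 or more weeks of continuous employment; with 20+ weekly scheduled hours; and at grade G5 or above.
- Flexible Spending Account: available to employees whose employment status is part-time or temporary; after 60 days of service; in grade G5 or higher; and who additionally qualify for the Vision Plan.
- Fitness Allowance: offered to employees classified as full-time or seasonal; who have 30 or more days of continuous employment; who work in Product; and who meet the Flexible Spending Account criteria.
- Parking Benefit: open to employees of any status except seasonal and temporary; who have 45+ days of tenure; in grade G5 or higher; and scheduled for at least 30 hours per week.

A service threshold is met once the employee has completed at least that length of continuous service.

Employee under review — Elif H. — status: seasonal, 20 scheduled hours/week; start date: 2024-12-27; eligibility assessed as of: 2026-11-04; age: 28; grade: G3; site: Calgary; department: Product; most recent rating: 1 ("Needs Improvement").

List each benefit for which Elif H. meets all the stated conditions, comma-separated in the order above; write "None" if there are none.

Bereavement Leave

Service from 2024-12-27 to 2026-11-04: 677 days.
Bereavement Leave — status seasonal ✓ (not excluded); service 677 days ≥ 45 days ✓; age 28 ≥ 21 ✓ → eligible.
Phone Allowance — status seasonal ✗ (excluded) → not eligible.
Employee Assistance Program — service 677 days < 5 years (≈1825 days) ✗ → not eligible.
Vision Plan — service 677 days ≥ 26 weeks (≈182 days) ✓; 20 hrs/wk ≥ 20 ✓; grade G3 < G5 ✗ → not eligible.
Flexible Spending Account — status seasonal ✗ (requires part-time or temporary) → not eligible.
Fitness Allowance — status seasonal ✓; service 677 days ≥ 30 days ✓; dept Product ✓; not eligible for Flexible Spending Account ✗ → not eligible.
Parking Benefit — status seasonal ✗ (excluded) → not eligible.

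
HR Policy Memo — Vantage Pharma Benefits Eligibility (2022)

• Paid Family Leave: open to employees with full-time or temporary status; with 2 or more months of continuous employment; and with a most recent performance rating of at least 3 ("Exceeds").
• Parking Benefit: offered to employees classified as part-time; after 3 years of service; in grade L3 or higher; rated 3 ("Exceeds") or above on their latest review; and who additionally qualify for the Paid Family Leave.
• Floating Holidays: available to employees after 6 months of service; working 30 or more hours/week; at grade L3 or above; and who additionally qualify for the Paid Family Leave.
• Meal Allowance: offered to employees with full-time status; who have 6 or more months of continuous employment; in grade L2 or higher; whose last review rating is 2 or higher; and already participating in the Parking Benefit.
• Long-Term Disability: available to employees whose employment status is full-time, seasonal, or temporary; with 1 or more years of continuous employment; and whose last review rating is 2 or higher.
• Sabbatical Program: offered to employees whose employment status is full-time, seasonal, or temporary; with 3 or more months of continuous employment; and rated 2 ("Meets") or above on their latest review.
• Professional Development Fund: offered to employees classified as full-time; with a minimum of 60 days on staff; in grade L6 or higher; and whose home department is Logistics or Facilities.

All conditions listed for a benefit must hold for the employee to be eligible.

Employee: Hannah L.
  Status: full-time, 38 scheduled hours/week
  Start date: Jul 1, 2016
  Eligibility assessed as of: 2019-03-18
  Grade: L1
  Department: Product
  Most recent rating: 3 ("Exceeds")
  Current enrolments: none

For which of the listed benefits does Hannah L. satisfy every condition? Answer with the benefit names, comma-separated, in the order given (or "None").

Service from Jul 1, 2016 to 2019-03-18: 990 days.
Paid Family Leave — status full-time ✓; service 990 days ≥ 2 months (≈60 days) ✓; rating 3 ≥ 3 ✓ → eligible.
Parking Benefit — status full-time ✗ (requires part-time) → not eligible.
Floating Holidays — service 990 days ≥ 6 months (≈180 days) ✓; 38 hrs/wk ≥ 30 ✓; grade L1 < L3 ✗ → not eligible.
Meal Allowance — status full-time ✓; service 990 days ≥ 6 months (≈180 days) ✓; grade L1 < L2 ✗ → not eligible.
Long-Term Disability — status full-time ✓; service 990 days ≥ 1 year (≈365 days) ✓; rating 3 ≥ 2 ✓ → eligible.
Sabbatical Program — status full-time ✓; service 990 days ≥ 3 months (≈90 days) ✓; rating 3 ≥ 2 ✓ → eligible.
Professional Development Fund — status full-time ✓; service 990 days ≥ 60 days ✓; grade L1 < L6 ✗ → not eligible.

Paid Family Leave, Long-Term Disability, Sabbatical Program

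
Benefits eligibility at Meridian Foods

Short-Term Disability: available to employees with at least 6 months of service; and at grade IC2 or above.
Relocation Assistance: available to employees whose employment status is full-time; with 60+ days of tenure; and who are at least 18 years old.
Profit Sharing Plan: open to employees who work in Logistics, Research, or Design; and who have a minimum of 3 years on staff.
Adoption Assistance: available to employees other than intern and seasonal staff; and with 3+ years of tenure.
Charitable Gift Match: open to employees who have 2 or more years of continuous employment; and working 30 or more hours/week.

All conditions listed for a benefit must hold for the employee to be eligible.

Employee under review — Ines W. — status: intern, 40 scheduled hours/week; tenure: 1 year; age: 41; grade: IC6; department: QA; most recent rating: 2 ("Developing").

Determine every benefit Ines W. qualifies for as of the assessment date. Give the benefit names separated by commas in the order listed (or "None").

Short-Term Disability — service 1 year ≥ 6 months (≈180 days) ✓; grade IC6 ≥ IC2 ✓ → eligible.
Relocation Assistance — status intern ✗ (requires full-time) → not eligible.
Profit Sharing Plan — dept QA ✗ → not eligible.
Adoption Assistance — status intern ✗ (excluded) → not eligible.
Charitable Gift Match — service 1 year < 2 years ✗ → not eligible.

Short-Term Disability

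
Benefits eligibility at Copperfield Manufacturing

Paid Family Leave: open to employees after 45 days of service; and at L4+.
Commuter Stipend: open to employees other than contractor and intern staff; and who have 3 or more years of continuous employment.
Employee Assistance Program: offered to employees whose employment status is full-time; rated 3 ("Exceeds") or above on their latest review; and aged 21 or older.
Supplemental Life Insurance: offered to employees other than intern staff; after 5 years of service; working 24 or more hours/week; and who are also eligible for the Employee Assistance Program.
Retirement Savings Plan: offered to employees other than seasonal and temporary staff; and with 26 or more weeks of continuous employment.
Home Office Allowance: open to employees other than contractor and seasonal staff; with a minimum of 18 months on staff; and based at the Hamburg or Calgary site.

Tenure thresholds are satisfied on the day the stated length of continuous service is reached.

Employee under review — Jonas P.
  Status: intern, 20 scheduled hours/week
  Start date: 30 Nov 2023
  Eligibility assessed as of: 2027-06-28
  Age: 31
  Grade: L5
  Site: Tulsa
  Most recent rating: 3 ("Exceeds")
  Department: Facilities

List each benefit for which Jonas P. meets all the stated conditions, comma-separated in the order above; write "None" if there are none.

Paid Family Leave, Retirement Savings Plan

Service from 30 Nov 2023 to 2027-06-28: 1306 days.
Paid Family Leave — service 1306 days ≥ 45 days ✓; grade L5 ≥ L4 ✓ → eligible.
Commuter Stipend — status intern ✗ (excluded) → not eligible.
Employee Assistance Program — status intern ✗ (requires full-time) → not eligible.
Supplemental Life Insurance — status intern ✗ (excluded) → not eligible.
Retirement Savings Plan — status intern ✓ (not excluded); service 1306 days ≥ 26 weeks (≈182 days) ✓ → eligible.
Home Office Allowance — status intern ✓ (not excluded); service 1306 days ≥ 18 months (≈540 days) ✓; site Tulsa ✗ (not Hamburg or Calgary) → not eligible.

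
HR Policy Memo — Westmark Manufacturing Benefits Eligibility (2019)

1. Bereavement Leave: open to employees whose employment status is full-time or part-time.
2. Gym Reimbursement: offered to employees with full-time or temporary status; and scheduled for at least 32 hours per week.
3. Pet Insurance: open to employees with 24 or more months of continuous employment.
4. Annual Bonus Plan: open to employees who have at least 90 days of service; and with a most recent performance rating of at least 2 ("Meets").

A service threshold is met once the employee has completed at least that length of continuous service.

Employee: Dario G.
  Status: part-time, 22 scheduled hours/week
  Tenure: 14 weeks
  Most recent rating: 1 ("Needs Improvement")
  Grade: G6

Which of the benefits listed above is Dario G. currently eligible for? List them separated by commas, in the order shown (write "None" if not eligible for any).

Bereavement Leave

Bereavement Leave — status part-time ✓ → eligible.
Gym Reimbursement — status part-time ✗ (requires full-time or temporary) → not eligible.
Pet Insurance — service 14 weeks < 24 months (≈720 days) ✗ → not eligible.
Annual Bonus Plan — service 14 weeks ≥ 90 days ✓; rating 1 < 2 ✗ → not eligible.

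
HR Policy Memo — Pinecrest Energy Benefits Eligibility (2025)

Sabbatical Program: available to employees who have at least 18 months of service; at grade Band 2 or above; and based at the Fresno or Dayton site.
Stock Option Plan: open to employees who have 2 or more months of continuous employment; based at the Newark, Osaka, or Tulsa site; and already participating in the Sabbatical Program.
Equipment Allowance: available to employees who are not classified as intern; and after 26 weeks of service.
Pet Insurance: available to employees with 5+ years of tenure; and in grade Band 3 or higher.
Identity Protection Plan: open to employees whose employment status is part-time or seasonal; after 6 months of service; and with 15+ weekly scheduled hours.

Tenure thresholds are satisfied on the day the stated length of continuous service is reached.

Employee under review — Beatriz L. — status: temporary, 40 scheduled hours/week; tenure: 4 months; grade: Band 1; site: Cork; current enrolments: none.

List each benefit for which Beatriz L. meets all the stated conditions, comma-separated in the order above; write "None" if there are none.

Sabbatical Program — service 4 months < 18 months ✗ → not eligible.
Stock Option Plan — service 4 months ≥ 2 months ✓; site Cork ✗ (not Newark, Osaka, or Tulsa) → not eligible.
Equipment Allowance — status temporary ✓ (not excluded); service 4 months < 26 weeks (≈182 days) ✗ → not eligible.
Pet Insurance — service 4 months < 5 years (≈1825 days) ✗ → not eligible.
Identity Protection Plan — status temporary ✗ (requires part-time or seasonal) → not eligible.

None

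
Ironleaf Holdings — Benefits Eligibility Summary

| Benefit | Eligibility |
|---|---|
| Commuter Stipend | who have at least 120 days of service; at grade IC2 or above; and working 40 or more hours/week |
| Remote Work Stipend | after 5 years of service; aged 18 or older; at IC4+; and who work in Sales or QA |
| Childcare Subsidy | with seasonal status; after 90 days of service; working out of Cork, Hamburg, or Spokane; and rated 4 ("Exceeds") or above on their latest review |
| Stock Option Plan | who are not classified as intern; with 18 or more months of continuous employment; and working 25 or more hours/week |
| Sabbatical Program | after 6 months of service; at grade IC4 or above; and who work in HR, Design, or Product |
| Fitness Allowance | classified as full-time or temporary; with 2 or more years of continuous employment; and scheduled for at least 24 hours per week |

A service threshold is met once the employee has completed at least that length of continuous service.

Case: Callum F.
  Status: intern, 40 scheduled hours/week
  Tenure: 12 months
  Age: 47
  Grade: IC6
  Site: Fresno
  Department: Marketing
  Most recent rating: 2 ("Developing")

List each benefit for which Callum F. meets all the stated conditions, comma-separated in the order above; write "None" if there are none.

Commuter Stipend — service 12 months ≥ 120 days ✓; grade IC6 ≥ IC2 ✓; 40 hrs/wk ≥ 40 ✓ → eligible.
Remote Work Stipend — service 12 months < 5 years (≈1825 days) ✗ → not eligible.
Childcare Subsidy — status intern ✗ (requires seasonal) → not eligible.
Stock Option Plan — status intern ✗ (excluded) → not eligible.
Sabbatical Program — service 12 months ≥ 6 months ✓; grade IC6 ≥ IC4 ✓; dept Marketing ✗ → not eligible.
Fitness Allowance — status intern ✗ (requires full-time or temporary) → not eligible.

Commuter Stipend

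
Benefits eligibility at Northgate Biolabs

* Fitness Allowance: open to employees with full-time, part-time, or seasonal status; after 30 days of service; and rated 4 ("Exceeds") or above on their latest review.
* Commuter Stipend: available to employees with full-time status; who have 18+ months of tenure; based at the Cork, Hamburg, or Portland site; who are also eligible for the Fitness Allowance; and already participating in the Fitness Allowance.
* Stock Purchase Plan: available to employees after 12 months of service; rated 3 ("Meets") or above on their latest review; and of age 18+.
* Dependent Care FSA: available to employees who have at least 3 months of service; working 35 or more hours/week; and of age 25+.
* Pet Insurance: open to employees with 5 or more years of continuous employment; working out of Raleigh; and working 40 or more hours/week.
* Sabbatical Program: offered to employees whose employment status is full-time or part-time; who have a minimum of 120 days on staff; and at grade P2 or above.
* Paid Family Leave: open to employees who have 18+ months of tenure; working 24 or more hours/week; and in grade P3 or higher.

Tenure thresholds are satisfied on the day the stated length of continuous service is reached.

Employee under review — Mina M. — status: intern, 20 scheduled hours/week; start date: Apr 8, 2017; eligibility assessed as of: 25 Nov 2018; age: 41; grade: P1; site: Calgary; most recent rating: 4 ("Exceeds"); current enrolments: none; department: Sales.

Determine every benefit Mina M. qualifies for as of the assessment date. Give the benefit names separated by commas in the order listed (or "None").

Stock Purchase Plan

Service from Apr 8, 2017 to 25 Nov 2018: 596 days.
Fitness Allowance — status intern ✗ (requires full-time, part-time, or seasonal) → not eligible.
Commuter Stipend — status intern ✗ (requires full-time) → not eligible.
Stock Purchase Plan — service 596 days ≥ 12 months (≈360 days) ✓; rating 4 ≥ 3 ✓; age 41 ≥ 18 ✓ → eligible.
Dependent Care FSA — service 596 days ≥ 3 months (≈90 days) ✓; 20 hrs/wk < 35 ✗ → not eligible.
Pet Insurance — service 596 days < 5 years (≈1825 days) ✗ → not eligible.
Sabbatical Program — status intern ✗ (requires full-time or part-time) → not eligible.
Paid Family Leave — service 596 days ≥ 18 months (≈540 days) ✓; 20 hrs/wk < 24 ✗ → not eligible.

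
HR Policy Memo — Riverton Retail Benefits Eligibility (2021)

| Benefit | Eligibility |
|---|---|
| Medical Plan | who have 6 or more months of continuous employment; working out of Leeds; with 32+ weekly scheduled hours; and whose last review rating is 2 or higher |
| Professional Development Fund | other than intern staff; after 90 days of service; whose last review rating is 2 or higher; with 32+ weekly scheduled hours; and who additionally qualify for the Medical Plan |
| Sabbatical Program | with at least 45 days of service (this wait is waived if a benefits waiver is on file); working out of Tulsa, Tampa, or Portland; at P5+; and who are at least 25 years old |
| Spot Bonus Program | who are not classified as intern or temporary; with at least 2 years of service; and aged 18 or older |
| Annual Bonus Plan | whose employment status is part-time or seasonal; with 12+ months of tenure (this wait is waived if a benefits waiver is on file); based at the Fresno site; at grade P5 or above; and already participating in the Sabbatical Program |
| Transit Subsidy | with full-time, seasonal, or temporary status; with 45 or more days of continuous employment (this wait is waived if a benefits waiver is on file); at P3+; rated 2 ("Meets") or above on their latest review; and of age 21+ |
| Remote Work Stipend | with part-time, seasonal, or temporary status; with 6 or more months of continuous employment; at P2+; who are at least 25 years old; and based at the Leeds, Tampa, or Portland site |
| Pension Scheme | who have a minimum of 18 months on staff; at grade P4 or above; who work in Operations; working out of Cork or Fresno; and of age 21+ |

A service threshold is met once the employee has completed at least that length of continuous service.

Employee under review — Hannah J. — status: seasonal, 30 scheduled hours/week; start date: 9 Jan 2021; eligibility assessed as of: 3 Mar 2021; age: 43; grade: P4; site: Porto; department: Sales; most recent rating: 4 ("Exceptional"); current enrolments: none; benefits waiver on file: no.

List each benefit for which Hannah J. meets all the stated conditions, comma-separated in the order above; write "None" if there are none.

Transit Subsidy

Service from 9 Jan 2021 to 3 Mar 2021: 53 days.
Medical Plan — service 53 days < 6 months (≈180 days) ✗ → not eligible.
Professional Development Fund — status seasonal ✓ (not excluded); service 53 days < 90 days ✗ → not eligible.
Sabbatical Program — no waiver, service 53 days ≥ 45 days ✓; site Porto ✗ (not Tulsa, Tampa, or Portland) → not eligible.
Spot Bonus Program — status seasonal ✓ (not excluded); service 53 days < 2 years (≈730 days) ✗ → not eligible.
Annual Bonus Plan — status seasonal ✓; no waiver, service 53 days < 12 months (≈360 days) ✗ → not eligible.
Transit Subsidy — status seasonal ✓; no waiver, service 53 days ≥ 45 days ✓; grade P4 ≥ P3 ✓; rating 4 ≥ 2 ✓; age 43 ≥ 21 ✓ → eligible.
Remote Work Stipend — status seasonal ✓; service 53 days < 6 months (≈180 days) ✗ → not eligible.
Pension Scheme — service 53 days < 18 months (≈540 days) ✗ → not eligible.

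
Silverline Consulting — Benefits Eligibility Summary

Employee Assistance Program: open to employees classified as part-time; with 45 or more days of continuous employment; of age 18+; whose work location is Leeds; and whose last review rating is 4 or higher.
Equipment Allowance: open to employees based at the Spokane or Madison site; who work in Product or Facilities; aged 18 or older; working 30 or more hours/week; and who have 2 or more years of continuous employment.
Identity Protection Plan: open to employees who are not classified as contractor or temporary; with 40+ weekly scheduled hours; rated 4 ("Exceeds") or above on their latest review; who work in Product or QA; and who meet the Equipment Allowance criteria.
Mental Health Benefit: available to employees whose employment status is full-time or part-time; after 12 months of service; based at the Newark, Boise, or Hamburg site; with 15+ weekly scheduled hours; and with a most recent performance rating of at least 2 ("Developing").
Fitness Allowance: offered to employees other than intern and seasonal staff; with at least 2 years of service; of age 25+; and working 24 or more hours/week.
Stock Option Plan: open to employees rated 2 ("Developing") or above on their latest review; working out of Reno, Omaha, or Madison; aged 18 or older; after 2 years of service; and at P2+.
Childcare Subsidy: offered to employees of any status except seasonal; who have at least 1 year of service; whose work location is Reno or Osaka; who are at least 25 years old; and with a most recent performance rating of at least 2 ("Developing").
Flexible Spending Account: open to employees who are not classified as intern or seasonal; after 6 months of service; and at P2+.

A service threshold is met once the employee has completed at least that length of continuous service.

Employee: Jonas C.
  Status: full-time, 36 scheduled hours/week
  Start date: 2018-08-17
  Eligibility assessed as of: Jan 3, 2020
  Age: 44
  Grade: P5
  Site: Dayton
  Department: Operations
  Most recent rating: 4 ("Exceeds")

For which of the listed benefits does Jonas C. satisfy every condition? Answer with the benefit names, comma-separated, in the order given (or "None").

Service from 2018-08-17 to Jan 3, 2020: 504 days.
Employee Assistance Program — status full-time ✗ (requires part-time) → not eligible.
Equipment Allowance — site Dayton ✗ (not Spokane or Madison) → not eligible.
Identity Protection Plan — status full-time ✓ (not excluded); 36 hrs/wk < 40 ✗ → not eligible.
Mental Health Benefit — status full-time ✓; service 504 days ≥ 12 months (≈360 days) ✓; site Dayton ✗ (not Newark, Boise, or Hamburg) → not eligible.
Fitness Allowance — status full-time ✓ (not excluded); service 504 days < 2 years (≈730 days) ✗ → not eligible.
Stock Option Plan — rating 4 ≥ 2 ✓; site Dayton ✗ (not Reno, Omaha, or Madison) → not eligible.
Childcare Subsidy — status full-time ✓ (not excluded); service 504 days ≥ 1 year (≈365 days) ✓; site Dayton ✗ (not Reno or Osaka) → not eligible.
Flexible Spending Account — status full-time ✓ (not excluded); service 504 days ≥ 6 months (≈180 days) ✓; grade P5 ≥ P2 ✓ → eligible.

Flexible Spending Account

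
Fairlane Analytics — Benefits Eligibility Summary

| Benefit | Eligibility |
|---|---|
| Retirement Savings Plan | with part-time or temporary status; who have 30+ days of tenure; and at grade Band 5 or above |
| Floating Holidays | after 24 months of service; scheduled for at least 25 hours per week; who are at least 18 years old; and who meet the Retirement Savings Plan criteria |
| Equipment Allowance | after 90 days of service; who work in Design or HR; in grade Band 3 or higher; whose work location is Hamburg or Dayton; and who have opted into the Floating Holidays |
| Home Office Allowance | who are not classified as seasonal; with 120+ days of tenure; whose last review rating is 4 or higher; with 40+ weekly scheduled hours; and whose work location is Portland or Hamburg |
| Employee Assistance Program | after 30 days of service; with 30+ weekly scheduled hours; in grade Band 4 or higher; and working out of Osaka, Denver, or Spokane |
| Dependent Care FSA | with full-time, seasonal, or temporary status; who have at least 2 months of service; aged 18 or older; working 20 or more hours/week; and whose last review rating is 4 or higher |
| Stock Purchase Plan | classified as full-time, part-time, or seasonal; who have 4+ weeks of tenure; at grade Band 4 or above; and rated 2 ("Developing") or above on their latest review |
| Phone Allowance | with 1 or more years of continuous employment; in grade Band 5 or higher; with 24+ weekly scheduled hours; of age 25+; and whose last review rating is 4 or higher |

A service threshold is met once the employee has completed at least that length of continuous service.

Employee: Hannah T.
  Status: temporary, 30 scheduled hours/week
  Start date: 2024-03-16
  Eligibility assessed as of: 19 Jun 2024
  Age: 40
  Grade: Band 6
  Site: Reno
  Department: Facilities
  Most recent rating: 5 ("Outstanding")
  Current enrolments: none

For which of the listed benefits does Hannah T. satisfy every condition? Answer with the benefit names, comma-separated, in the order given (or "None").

Retirement Savings Plan, Dependent Care FSA

Service from 2024-03-16 to 19 Jun 2024: 95 days.
Retirement Savings Plan — status temporary ✓; service 95 days ≥ 30 days ✓; grade Band 6 ≥ Band 5 ✓ → eligible.
Floating Holidays — service 95 days < 24 months (≈720 days) ✗ → not eligible.
Equipment Allowance — service 95 days ≥ 90 days ✓; dept Facilities ✗ → not eligible.
Home Office Allowance — status temporary ✓ (not excluded); service 95 days < 120 days ✗ → not eligible.
Employee Assistance Program — service 95 days ≥ 30 days ✓; 30 hrs/wk ≥ 30 ✓; grade Band 6 ≥ Band 4 ✓; site Reno ✗ (not Osaka, Denver, or Spokane) → not eligible.
Dependent Care FSA — status temporary ✓; service 95 days ≥ 2 months (≈60 days) ✓; age 40 ≥ 18 ✓; 30 hrs/wk ≥ 20 ✓; rating 5 ≥ 4 ✓ → eligible.
Stock Purchase Plan — status temporary ✗ (requires full-time, part-time, or seasonal) → not eligible.
Phone Allowance — service 95 days < 1 year (≈365 days) ✗ → not eligible.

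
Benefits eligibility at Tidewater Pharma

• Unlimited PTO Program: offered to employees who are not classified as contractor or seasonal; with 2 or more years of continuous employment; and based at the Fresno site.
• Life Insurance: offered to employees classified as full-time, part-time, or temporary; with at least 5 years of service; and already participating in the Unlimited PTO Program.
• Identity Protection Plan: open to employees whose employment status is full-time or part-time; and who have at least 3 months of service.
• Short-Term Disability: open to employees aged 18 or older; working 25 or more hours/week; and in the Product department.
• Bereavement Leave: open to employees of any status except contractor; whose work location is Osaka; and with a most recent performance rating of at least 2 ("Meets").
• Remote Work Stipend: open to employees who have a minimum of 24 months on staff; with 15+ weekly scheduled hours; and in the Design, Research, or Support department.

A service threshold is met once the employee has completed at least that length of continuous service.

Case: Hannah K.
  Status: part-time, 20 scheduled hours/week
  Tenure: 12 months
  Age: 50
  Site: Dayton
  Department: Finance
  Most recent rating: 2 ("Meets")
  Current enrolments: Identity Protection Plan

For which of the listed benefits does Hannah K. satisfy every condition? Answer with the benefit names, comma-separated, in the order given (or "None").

Identity Protection Plan

Unlimited PTO Program — status part-time ✓ (not excluded); service 12 months < 2 years (≈730 days) ✗ → not eligible.
Life Insurance — status part-time ✓; service 12 months < 5 years (≈1825 days) ✗ → not eligible.
Identity Protection Plan — status part-time ✓; service 12 months ≥ 3 months ✓ → eligible.
Short-Term Disability — age 50 ≥ 18 ✓; 20 hrs/wk < 25 ✗ → not eligible.
Bereavement Leave — status part-time ✓ (not excluded); site Dayton ✗ (not Osaka) → not eligible.
Remote Work Stipend — service 12 months < 24 months ✗ → not eligible.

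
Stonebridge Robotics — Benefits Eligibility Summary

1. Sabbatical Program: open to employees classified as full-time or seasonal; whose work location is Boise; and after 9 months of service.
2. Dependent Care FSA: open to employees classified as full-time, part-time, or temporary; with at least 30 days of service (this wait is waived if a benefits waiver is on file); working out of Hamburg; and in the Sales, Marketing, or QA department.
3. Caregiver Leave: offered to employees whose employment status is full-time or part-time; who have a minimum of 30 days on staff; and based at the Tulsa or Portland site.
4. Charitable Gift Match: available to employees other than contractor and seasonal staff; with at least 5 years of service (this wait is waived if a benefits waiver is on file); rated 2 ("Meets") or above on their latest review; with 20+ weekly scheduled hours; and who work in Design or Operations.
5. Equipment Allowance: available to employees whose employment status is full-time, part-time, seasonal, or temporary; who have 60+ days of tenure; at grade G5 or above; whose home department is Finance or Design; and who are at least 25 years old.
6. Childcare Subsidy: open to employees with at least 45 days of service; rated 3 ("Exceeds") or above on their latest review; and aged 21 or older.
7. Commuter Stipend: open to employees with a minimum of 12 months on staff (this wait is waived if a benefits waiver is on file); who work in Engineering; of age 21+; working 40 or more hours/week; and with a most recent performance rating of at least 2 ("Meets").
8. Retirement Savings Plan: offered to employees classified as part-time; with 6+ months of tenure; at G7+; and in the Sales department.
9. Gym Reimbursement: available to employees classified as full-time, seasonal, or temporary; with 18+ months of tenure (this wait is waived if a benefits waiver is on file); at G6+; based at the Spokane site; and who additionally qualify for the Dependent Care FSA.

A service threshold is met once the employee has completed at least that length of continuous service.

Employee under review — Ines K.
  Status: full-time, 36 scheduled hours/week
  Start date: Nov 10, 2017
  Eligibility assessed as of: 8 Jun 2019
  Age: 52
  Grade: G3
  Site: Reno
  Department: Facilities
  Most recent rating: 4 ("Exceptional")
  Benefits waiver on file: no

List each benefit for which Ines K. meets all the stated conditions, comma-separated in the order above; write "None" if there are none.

Childcare Subsidy

Service from Nov 10, 2017 to 8 Jun 2019: 575 days.
Sabbatical Program — status full-time ✓; site Reno ✗ (not Boise) → not eligible.
Dependent Care FSA — status full-time ✓; no waiver, service 575 days ≥ 30 days ✓; site Reno ✗ (not Hamburg) → not eligible.
Caregiver Leave — status full-time ✓; service 575 days ≥ 30 days ✓; site Reno ✗ (not Tulsa or Portland) → not eligible.
Charitable Gift Match — status full-time ✓ (not excluded); no waiver, service 575 days < 5 years (≈1825 days) ✗ → not eligible.
Equipment Allowance — status full-time ✓; service 575 days ≥ 60 days ✓; grade G3 < G5 ✗ → not eligible.
Childcare Subsidy — service 575 days ≥ 45 days ✓; rating 4 ≥ 3 ✓; age 52 ≥ 21 ✓ → eligible.
Commuter Stipend — no waiver, service 575 days ≥ 12 months (≈360 days) ✓; dept Facilities ✗ → not eligible.
Retirement Savings Plan — status full-time ✗ (requires part-time) → not eligible.
Gym Reimbursement — status full-time ✓; no waiver, service 575 days ≥ 18 months (≈540 days) ✓; grade G3 < G6 ✗ → not eligible.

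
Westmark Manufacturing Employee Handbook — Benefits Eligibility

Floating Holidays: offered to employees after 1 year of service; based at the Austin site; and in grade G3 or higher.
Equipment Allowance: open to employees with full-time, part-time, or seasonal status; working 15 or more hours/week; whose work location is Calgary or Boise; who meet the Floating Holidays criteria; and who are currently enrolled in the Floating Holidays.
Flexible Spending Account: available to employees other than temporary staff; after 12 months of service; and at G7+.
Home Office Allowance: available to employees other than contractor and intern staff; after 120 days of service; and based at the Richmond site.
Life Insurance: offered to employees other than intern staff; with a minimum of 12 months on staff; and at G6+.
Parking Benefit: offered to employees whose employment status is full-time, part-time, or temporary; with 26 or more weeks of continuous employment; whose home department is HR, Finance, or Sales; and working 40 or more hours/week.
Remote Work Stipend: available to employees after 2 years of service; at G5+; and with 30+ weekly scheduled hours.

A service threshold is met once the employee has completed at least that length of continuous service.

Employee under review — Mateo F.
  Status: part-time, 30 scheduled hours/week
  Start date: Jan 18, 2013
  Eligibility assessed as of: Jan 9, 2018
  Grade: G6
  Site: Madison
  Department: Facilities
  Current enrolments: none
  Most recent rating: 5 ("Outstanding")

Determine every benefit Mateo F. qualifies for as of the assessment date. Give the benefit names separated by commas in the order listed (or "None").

Life Insurance, Remote Work Stipend

Service from Jan 18, 2013 to Jan 9, 2018: 1817 days.
Floating Holidays — service 1817 days ≥ 1 year (≈365 days) ✓; site Madison ✗ (not Austin) → not eligible.
Equipment Allowance — status part-time ✓; 30 hrs/wk ≥ 15 ✓; site Madison ✗ (not Calgary or Boise) → not eligible.
Flexible Spending Account — status part-time ✓ (not excluded); service 1817 days ≥ 12 months (≈360 days) ✓; grade G6 < G7 ✗ → not eligible.
Home Office Allowance — status part-time ✓ (not excluded); service 1817 days ≥ 120 days ✓; site Madison ✗ (not Richmond) → not eligible.
Life Insurance — status part-time ✓ (not excluded); service 1817 days ≥ 12 months (≈360 days) ✓; grade G6 ≥ G6 ✓ → eligible.
Parking Benefit — status part-time ✓; service 1817 days ≥ 26 weeks (≈182 days) ✓; dept Facilities ✗ → not eligible.
Remote Work Stipend — service 1817 days ≥ 2 years (≈730 days) ✓; grade G6 ≥ G5 ✓; 30 hrs/wk ≥ 30 ✓ → eligible.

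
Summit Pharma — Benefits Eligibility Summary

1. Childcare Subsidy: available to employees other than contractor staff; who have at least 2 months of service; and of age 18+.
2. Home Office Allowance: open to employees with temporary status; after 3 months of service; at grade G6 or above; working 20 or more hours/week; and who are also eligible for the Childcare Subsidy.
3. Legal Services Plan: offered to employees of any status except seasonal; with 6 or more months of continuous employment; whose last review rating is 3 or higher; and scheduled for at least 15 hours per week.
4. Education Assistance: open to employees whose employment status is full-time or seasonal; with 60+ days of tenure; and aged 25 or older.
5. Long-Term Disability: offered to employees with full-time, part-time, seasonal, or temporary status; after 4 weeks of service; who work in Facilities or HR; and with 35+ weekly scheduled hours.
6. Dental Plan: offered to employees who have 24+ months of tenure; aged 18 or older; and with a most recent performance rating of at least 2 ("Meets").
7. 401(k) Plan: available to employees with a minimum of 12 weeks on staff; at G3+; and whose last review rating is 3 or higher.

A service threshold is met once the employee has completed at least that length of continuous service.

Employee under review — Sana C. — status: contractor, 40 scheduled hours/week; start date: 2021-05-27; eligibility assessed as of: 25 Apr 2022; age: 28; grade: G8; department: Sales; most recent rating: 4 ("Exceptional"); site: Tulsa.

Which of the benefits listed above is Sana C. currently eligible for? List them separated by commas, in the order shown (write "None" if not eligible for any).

Legal Services Plan, 401(k) Plan

Service from 2021-05-27 to 25 Apr 2022: 333 days.
Childcare Subsidy — status contractor ✗ (excluded) → not eligible.
Home Office Allowance — status contractor ✗ (requires temporary) → not eligible.
Legal Services Plan — status contractor ✓ (not excluded); service 333 days ≥ 6 months (≈180 days) ✓; rating 4 ≥ 3 ✓; 40 hrs/wk ≥ 15 ✓ → eligible.
Education Assistance — status contractor ✗ (requires full-time or seasonal) → not eligible.
Long-Term Disability — status contractor ✗ (requires full-time, part-time, seasonal, or temporary) → not eligible.
Dental Plan — service 333 days < 24 months (≈720 days) ✗ → not eligible.
401(k) Plan — service 333 days ≥ 12 weeks (≈84 days) ✓; grade G8 ≥ G3 ✓; rating 4 ≥ 3 ✓ → eligible.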